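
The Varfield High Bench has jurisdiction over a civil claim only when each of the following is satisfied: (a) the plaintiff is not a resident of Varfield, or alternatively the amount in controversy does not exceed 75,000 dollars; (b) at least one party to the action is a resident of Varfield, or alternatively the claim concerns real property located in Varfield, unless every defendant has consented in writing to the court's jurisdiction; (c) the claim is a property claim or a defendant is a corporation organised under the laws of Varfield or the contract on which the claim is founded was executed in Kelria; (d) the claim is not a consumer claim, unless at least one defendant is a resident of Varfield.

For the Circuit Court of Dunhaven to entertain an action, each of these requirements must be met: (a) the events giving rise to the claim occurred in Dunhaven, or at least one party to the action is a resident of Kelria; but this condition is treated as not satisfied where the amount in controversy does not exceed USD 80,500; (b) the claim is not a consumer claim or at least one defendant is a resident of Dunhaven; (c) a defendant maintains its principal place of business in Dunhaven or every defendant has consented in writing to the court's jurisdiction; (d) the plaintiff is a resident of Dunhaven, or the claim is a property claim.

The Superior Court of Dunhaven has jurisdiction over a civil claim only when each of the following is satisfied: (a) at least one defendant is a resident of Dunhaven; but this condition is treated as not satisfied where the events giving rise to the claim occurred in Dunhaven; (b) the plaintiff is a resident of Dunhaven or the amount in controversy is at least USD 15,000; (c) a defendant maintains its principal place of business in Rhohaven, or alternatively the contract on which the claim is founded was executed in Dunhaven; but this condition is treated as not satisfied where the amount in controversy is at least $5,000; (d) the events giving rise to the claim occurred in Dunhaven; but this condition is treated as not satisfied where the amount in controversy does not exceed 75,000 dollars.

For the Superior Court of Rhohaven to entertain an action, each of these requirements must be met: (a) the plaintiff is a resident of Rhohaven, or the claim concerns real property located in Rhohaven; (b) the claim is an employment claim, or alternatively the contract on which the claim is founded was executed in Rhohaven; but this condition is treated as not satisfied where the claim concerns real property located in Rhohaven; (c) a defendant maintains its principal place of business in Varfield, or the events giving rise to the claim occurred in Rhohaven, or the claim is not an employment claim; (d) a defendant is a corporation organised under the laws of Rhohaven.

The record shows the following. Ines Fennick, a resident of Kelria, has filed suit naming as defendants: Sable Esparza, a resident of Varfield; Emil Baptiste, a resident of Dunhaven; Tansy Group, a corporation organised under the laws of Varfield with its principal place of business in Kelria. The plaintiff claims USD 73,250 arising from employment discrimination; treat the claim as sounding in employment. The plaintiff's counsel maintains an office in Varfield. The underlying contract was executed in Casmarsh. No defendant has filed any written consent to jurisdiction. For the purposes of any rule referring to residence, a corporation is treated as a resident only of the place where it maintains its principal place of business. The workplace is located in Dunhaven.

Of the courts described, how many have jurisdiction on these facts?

The Varfield High Bench:
  (a) The plaintiff resides in Kelria, which is not Varfield, so one alternative holds. Satisfied.
  (b) Sable Esparza resides in Varfield, so this disjunct is met. Condition met.
  (c) Tansy Group is organised under the laws of Varfield — that alternative is enough. Satisfied.
  (d) The claim is an employment claim, not a consumer claim. Condition met.
  → All conditions met; jurisdiction exists.
The Circuit Court of Dunhaven:
  (a) The operative events occurred in Dunhaven, which satisfies one of the alternatives. But the carve-out bites: the amount in controversy is USD 73,250, within the USD 80,500 ceiling. Not met.
  (b) The claim is an employment claim, not a consumer claim, so one alternative holds. Met.
  (c) The corporate defendant(s) have their principal place of business in Kelria, not Dunhaven; no such written consent has been filed — every alternative fails. Not met.
  (d) The plaintiff resides in Kelria, not Dunhaven; the claim is an employment claim, not a property claim — none of the alternatives is met. Condition not met.
  → The court lacks jurisdiction.
The Superior Court of Dunhaven:
  (a) Emil Baptiste resides in Dunhaven. However, the operative events occurred in Dunhaven, which falls within the stated exception and so defeats the condition. Not met.
  (b) The amount in controversy is USD 73,250, which meets the $15,000 floor, so this disjunct is met. Met.
  (c) The corporate defendant(s) have their principal place of business in Kelria, not Rhohaven; the contract was executed in Casmarsh, not Dunhaven — no alternative holds. Fails.
  (d) The operative events occurred in Dunhaven. However, the amount in controversy is $73,250, within the USD 75,000 ceiling, which falls within the stated exception and so defeats the condition. Condition not met.
  → Not every requirement is met — no jurisdiction.
The Superior Court of Rhohaven:
  (a) The plaintiff resides in Kelria, not Rhohaven; the claim does not concern real property — none of the alternatives is met. Condition not met.
  (b) The claim is an employment claim, so this disjunct is met. And the carve-out is inapplicable — the claim does not concern real property. Satisfied.
  (c) The corporate defendant(s) have their principal place of business in Kelria, not Varfield; the operative events occurred in Dunhaven, not Rhohaven; the claim is an employment claim — no alternative holds. Not satisfied.
  (d) The corporate defendant(s) are organised in Varfield, not Rhohaven. Condition not met.
  → Not every requirement is met — no jurisdiction.
Courts with jurisdiction: the Varfield High Bench — 1 in total.

1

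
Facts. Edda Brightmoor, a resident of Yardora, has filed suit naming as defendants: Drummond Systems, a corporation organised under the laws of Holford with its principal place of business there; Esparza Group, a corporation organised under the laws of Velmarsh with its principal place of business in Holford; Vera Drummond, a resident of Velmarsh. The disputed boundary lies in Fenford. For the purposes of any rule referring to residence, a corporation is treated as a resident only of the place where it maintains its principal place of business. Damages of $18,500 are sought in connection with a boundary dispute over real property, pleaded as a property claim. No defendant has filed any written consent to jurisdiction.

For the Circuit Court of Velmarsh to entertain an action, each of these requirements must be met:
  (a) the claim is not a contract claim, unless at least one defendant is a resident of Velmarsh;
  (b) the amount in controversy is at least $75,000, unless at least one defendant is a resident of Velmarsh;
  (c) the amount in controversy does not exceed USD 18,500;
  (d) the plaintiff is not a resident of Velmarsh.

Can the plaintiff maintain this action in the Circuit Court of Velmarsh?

The Circuit Court of Velmarsh:
  (a) The claim is a property claim, not a contract claim. Condition met.
  (b) The amount in controversy is $18,500, below the 75,000 dollars floor. However, Vera Drummond resides in Velmarsh, so the 'unless' proviso supplies this condition. Satisfied.
  (c) The amount in controversy is USD 18,500, within the $18,500 ceiling. Met.
  (d) The plaintiff resides in Yardora, which is not Velmarsh. Condition met.
  → The court has jurisdiction.

Yes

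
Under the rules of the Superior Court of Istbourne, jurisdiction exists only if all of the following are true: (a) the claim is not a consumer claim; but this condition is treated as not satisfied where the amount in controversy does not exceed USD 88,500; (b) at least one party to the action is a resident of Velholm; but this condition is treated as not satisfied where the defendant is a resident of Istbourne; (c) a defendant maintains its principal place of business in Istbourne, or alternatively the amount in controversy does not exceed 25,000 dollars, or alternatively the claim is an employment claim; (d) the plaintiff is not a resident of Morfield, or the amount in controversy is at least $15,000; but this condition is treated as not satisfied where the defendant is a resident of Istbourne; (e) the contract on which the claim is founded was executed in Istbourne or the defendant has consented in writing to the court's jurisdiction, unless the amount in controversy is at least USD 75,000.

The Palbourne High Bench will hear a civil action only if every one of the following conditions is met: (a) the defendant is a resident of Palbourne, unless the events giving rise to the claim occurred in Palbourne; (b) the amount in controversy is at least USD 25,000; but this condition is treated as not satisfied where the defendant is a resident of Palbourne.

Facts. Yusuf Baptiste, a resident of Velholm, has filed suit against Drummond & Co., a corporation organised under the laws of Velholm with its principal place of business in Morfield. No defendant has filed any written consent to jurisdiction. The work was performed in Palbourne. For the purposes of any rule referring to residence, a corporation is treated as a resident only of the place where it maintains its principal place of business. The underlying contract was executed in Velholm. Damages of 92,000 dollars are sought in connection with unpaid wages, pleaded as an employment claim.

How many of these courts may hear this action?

2

The Superior Court of Istbourne:
  (a) The claim is an employment claim, not a consumer claim. The carve-out does not apply: the amount in controversy is $92,000, above the $88,500 ceiling. Satisfied.
  (b) Yusuf Baptiste resides in Velholm. The carve-out does not apply: the defendant resides in Morfield, not Istbourne. Met.
  (c) The claim is an employment claim, so one alternative holds. Met.
  (d) The plaintiff resides in Velholm, which is not Morfield, so one alternative holds. The exception is not triggered, since the defendant resides in Morfield, not Istbourne. Met.
  (e) The contract was executed in Velholm, not Istbourne; no such written consent has been filed — no alternative holds. However, the amount in controversy is USD 92,000, which meets the 75,000 dollars floor, so the 'unless' proviso supplies this condition. Met.
  → All conditions met; jurisdiction exists.
The Palbourne High Bench:
  (a) The defendant resides in Morfield, not Palbourne. The proviso rescues it, though: the operative events occurred in Palbourne. Condition met.
  (b) The amount in controversy is USD 92,000, which meets the 25,000 dollars floor. The exception is not triggered, since the defendant resides in Morfield, not Palbourne. Satisfied.
  → Every requirement is satisfied — jurisdiction.
Courts with jurisdiction: the Superior Court of Istbourne, the Palbourne High Bench — 2 in total.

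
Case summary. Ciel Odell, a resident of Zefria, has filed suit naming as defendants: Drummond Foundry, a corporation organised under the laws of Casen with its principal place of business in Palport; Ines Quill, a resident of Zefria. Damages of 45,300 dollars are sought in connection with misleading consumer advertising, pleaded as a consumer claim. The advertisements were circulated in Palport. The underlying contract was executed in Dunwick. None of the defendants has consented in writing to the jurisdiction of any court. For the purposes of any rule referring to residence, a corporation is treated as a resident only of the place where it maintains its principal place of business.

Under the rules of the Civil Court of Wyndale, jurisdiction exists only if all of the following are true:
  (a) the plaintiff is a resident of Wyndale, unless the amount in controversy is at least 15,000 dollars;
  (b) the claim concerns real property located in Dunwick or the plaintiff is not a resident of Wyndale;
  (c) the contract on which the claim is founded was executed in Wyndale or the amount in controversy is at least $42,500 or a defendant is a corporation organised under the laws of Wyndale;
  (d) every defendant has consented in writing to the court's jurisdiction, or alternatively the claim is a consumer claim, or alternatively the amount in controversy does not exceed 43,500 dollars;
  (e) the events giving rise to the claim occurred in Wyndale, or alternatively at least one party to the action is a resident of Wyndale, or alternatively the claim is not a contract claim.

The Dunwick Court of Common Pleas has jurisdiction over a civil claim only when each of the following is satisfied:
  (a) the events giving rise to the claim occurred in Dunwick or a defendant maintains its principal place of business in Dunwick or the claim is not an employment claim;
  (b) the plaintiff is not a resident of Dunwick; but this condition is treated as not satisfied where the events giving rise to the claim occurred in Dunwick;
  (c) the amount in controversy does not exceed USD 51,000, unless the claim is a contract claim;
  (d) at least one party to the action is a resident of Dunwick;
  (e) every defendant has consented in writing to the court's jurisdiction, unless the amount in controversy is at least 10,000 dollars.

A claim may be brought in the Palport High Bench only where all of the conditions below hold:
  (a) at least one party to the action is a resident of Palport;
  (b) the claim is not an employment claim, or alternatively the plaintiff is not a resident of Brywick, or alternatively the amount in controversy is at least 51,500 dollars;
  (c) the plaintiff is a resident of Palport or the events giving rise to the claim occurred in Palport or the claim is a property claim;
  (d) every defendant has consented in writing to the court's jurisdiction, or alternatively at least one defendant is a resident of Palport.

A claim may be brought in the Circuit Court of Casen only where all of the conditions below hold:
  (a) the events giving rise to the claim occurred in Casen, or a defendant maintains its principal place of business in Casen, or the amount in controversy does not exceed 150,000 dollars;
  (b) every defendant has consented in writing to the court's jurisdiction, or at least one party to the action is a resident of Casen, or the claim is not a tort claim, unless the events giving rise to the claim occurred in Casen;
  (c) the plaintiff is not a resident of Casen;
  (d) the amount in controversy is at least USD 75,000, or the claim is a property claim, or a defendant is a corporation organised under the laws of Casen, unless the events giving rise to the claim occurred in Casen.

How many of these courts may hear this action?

The Civil Court of Wyndale:
  (a) The plaintiff resides in Zefria, not Wyndale. However, the amount in controversy is 45,300 dollars, which meets the 15,000 dollars floor, so the 'unless' proviso supplies this condition. Met.
  (b) The plaintiff resides in Zefria, which is not Wyndale — that alternative is enough. Condition met.
  (c) The amount in controversy is $45,300, which meets the USD 42,500 floor, so one alternative holds. Condition met.
  (d) The claim is a consumer claim — that alternative is enough. Met.
  (e) The claim is a consumer claim, not a contract claim — that alternative is enough. Satisfied.
  → Every requirement is satisfied — jurisdiction.
The Dunwick Court of Common Pleas:
  (a) The claim is a consumer claim, not an employment claim, so one alternative holds. Met.
  (b) The plaintiff resides in Zefria, which is not Dunwick. The carve-out does not apply: the operative events occurred in Palport, not Dunwick. Satisfied.
  (c) The amount in controversy is USD 45,300, within the $51,000 ceiling. Satisfied.
  (d) No party resides in Dunwick. Not met.
  (e) No such written consent has been filed. The proviso rescues it, though: the amount in controversy is 45,300 dollars, which meets the $10,000 floor. Met.
  → Not every requirement is met — no jurisdiction.
The Palport High Bench:
  (a) Drummond Foundry resides in Palport. Met.
  (b) The claim is a consumer claim, not an employment claim, so one alternative holds. Satisfied.
  (c) The operative events occurred in Palport, so one alternative holds. Met.
  (d) Drummond Foundry resides in Palport, which satisfies one of the alternatives. Satisfied.
  → All conditions met; jurisdiction exists.
The Circuit Court of Casen:
  (a) The amount in controversy is 45,300 dollars, within the $150,000 ceiling — that alternative is enough. Satisfied.
  (b) The claim is a consumer claim, not a tort claim — that alternative is enough. Condition met.
  (c) The plaintiff resides in Zefria, which is not Casen. Met.
  (d) Drummond Foundry is organised under the laws of Casen — that alternative is enough. Satisfied.
  → Jurisdiction lies.
Courts with jurisdiction: the Civil Court of Wyndale, the Palport High Bench, the Circuit Court of Casen — 3 in total.

3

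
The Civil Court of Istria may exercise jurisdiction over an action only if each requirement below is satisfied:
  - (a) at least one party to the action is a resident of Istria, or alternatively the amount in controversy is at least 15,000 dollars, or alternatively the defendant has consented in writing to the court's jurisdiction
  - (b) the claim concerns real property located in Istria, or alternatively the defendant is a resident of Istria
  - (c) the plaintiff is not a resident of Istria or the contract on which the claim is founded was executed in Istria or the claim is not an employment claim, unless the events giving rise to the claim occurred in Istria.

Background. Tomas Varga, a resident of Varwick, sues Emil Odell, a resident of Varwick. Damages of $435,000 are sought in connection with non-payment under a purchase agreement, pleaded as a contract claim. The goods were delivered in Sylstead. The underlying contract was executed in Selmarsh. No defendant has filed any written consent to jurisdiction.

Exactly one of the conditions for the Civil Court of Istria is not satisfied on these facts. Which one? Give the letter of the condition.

The Civil Court of Istria:
  (a) The amount in controversy is $435,000, which meets the $15,000 floor — that alternative is enough. Satisfied.
  (b) The claim does not concern real property; the defendant resides in Varwick, not Istria — no alternative holds. Condition not met.
  (c) The plaintiff resides in Varwick, which is not Istria, so this disjunct is met. Met.
Only condition (b) fails.

(b)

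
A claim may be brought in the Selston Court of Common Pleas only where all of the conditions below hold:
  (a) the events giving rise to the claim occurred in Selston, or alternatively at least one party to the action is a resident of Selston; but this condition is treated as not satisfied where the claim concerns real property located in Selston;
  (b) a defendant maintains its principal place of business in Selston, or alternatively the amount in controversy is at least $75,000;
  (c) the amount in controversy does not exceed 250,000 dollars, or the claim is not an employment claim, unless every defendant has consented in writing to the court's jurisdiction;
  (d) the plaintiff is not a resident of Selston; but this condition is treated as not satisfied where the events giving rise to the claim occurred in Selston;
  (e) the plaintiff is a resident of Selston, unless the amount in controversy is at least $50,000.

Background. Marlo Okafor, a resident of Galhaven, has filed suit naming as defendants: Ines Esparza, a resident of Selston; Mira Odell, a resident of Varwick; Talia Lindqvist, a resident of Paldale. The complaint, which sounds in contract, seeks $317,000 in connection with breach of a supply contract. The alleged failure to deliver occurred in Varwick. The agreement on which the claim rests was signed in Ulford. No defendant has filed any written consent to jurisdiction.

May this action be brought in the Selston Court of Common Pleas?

Yes

The Selston Court of Common Pleas:
  (a) Ines Esparza resides in Selston, so this disjunct is met. And the carve-out is inapplicable — the claim does not concern real property. Met.
  (b) The amount in controversy is 317,000 dollars, which meets the 75,000 dollars floor, so this disjunct is met. Satisfied.
  (c) The claim is a contract claim, not an employment claim, so one alternative holds. Satisfied.
  (d) The plaintiff resides in Galhaven, which is not Selston. The carve-out does not apply: the operative events occurred in Varwick, not Selston. Condition met.
  (e) The plaintiff resides in Galhaven, not Selston. However, the amount in controversy is $317,000, which meets the 50,000 dollars floor, so the 'unless' proviso supplies this condition. Met.
  → Every requirement is satisfied — jurisdiction.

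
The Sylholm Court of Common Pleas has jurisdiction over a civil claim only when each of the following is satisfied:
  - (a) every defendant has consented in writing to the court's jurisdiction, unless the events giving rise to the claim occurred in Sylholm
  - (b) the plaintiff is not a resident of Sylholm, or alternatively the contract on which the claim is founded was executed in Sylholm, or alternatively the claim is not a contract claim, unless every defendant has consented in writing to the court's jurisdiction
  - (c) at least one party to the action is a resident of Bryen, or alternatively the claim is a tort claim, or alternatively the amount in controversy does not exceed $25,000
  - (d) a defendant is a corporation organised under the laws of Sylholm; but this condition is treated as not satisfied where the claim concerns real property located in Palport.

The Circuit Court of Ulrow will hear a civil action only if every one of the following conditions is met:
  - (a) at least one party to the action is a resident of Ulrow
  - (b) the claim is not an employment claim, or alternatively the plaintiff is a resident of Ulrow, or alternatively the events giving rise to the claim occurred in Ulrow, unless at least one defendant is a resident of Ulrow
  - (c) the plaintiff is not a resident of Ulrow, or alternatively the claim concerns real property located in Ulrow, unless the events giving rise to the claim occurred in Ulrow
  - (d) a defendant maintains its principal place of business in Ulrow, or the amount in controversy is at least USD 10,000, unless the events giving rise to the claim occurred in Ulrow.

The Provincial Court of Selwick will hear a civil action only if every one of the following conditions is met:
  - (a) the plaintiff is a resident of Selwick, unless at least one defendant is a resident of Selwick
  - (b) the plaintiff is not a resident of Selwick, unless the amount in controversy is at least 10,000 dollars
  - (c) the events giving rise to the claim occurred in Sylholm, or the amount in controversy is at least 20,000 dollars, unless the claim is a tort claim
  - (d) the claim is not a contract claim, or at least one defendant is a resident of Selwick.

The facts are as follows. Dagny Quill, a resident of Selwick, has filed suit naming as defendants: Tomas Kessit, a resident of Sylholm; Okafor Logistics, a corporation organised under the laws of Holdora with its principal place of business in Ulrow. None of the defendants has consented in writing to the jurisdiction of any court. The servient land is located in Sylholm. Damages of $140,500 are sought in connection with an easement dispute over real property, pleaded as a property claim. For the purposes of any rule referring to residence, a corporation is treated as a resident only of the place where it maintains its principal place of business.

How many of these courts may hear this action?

2

The Sylholm Court of Common Pleas:
  (a) No such written consent has been filed. The proviso rescues it, though: the operative events occurred in Sylholm. Met.
  (b) The plaintiff resides in Selwick, which is not Sylholm — that alternative is enough. Met.
  (c) No party resides in Bryen; the claim is a property claim, not a tort claim; the amount in controversy is 140,500 dollars, above the 25,000 dollars ceiling — every alternative fails. Condition not met.
  (d) The corporate defendant(s) are organised in Holdora, not Sylholm. Fails.
  → At least one condition fails; no jurisdiction.
The Circuit Court of Ulrow:
  (a) Okafor Logistics resides in Ulrow. Satisfied.
  (b) The claim is a property claim, not an employment claim, so this disjunct is met. Satisfied.
  (c) The plaintiff resides in Selwick, which is not Ulrow, so one alternative holds. Satisfied.
  (d) Okafor Logistics has its principal place of business in Ulrow, so one alternative holds. Satisfied.
  → All conditions met; jurisdiction exists.
The Provincial Court of Selwick:
  (a) The plaintiff resides in Selwick. Met.
  (b) The plaintiff resides in Selwick. However, the amount in controversy is USD 140,500, which meets the $10,000 floor, so the 'unless' proviso supplies this condition. Condition met.
  (c) The operative events occurred in Sylholm — that alternative is enough. Condition met.
  (d) The claim is a property claim, not a contract claim, so this disjunct is met. Met.
  → All conditions met; jurisdiction exists.
Courts with jurisdiction: the Circuit Court of Ulrow, the Provincial Court of Selwick — 2 in total.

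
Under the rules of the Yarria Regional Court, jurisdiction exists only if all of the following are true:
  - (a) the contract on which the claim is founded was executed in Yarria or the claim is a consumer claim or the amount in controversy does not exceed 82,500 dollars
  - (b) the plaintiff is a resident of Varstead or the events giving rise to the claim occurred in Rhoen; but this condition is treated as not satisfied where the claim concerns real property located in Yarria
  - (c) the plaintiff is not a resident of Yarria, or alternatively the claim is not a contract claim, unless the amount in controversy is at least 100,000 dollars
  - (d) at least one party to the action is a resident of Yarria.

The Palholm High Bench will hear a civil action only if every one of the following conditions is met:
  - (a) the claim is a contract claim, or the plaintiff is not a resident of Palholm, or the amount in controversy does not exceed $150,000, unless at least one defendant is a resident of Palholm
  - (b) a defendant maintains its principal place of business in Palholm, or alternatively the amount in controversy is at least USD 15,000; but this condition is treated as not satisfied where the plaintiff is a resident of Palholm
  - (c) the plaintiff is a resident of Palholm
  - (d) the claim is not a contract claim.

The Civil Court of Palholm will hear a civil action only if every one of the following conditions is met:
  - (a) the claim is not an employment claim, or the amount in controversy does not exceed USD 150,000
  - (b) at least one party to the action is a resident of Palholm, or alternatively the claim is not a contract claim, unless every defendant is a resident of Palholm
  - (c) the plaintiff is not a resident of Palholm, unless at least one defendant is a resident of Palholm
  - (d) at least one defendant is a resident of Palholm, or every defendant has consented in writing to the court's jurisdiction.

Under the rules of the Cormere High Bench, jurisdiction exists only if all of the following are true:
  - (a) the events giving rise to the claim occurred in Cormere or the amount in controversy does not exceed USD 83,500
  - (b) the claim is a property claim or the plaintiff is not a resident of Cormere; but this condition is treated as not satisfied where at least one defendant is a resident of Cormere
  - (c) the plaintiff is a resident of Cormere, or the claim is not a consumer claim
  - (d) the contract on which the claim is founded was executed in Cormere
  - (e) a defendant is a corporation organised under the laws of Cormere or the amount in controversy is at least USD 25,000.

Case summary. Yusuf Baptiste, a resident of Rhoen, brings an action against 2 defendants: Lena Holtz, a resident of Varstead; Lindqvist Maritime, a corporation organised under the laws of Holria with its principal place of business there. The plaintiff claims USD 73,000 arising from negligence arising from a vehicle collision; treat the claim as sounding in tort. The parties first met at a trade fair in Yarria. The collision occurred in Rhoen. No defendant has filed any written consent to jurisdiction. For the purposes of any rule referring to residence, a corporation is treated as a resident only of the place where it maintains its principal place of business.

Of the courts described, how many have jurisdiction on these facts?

The Yarria Regional Court:
  (a) The amount in controversy is 73,000 dollars, within the $82,500 ceiling, so one alternative holds. Satisfied.
  (b) The operative events occurred in Rhoen — that alternative is enough. The exception is not triggered, since the claim does not concern real property. Satisfied.
  (c) The plaintiff resides in Rhoen, which is not Yarria, so this disjunct is met. Met.
  (d) No party resides in Yarria. Fails.
  → Not every requirement is met — no jurisdiction.
The Palholm High Bench:
  (a) The plaintiff resides in Rhoen, which is not Palholm, so one alternative holds. Met.
  (b) The amount in controversy is USD 73,000, which meets the $15,000 floor, so one alternative holds. The exception is not triggered, since the plaintiff resides in Rhoen, not Palholm. Condition met.
  (c) The plaintiff resides in Rhoen, not Palholm. Not satisfied.
  (d) The claim is a tort claim, not a contract claim. Condition met.
  → Not every requirement is met — no jurisdiction.
The Civil Court of Palholm:
  (a) The claim is a tort claim, not an employment claim, which satisfies one of the alternatives. Satisfied.
  (b) The claim is a tort claim, not a contract claim, which satisfies one of the alternatives. Satisfied.
  (c) The plaintiff resides in Rhoen, which is not Palholm. Condition met.
  (d) No defendant resides in Palholm (they reside in Varstead, Holria); no such written consent has been filed — no alternative holds. Condition not met.
  → At least one condition fails; no jurisdiction.
The Cormere High Bench:
  (a) The amount in controversy is 73,000 dollars, within the USD 83,500 ceiling, which satisfies one of the alternatives. Condition met.
  (b) The plaintiff resides in Rhoen, which is not Cormere, which satisfies one of the alternatives. And the carve-out is inapplicable — no defendant resides in Cormere (they reside in Varstead, Holria). Satisfied.
  (c) The claim is a tort claim, not a consumer claim, which satisfies one of the alternatives. Met.
  (d) No contract (and hence no place of execution) is alleged. Not satisfied.
  (e) The amount in controversy is USD 73,000, which meets the $25,000 floor, which satisfies one of the alternatives. Condition met.
  → No jurisdiction.
No court satisfies all of its conditions.

0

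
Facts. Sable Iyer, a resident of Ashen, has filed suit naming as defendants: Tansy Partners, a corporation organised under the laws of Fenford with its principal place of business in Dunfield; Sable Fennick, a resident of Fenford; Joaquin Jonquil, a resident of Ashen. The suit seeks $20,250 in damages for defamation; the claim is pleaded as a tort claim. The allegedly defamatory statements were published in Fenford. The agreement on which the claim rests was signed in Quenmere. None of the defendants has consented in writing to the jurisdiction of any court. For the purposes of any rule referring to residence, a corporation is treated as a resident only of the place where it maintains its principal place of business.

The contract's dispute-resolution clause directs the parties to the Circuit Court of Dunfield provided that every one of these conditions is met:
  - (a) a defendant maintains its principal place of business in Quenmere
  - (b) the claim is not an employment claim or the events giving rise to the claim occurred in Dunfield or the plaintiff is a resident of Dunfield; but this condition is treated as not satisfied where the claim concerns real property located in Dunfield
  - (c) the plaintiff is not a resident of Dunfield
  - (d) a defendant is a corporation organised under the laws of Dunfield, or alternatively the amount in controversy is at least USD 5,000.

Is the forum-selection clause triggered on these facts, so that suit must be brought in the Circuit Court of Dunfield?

The Circuit Court of Dunfield:
  (a) The corporate defendant(s) have their principal place of business in Dunfield, not Quenmere. Fails.
  (b) The claim is a tort claim, not an employment claim, so this disjunct is met. The carve-out does not apply: the claim does not concern real property. Satisfied.
  (c) The plaintiff resides in Ashen, which is not Dunfield. Met.
  (d) The amount in controversy is $20,250, which meets the $5,000 floor, so one alternative holds. Condition met.
  → Forum clause is not triggered.

No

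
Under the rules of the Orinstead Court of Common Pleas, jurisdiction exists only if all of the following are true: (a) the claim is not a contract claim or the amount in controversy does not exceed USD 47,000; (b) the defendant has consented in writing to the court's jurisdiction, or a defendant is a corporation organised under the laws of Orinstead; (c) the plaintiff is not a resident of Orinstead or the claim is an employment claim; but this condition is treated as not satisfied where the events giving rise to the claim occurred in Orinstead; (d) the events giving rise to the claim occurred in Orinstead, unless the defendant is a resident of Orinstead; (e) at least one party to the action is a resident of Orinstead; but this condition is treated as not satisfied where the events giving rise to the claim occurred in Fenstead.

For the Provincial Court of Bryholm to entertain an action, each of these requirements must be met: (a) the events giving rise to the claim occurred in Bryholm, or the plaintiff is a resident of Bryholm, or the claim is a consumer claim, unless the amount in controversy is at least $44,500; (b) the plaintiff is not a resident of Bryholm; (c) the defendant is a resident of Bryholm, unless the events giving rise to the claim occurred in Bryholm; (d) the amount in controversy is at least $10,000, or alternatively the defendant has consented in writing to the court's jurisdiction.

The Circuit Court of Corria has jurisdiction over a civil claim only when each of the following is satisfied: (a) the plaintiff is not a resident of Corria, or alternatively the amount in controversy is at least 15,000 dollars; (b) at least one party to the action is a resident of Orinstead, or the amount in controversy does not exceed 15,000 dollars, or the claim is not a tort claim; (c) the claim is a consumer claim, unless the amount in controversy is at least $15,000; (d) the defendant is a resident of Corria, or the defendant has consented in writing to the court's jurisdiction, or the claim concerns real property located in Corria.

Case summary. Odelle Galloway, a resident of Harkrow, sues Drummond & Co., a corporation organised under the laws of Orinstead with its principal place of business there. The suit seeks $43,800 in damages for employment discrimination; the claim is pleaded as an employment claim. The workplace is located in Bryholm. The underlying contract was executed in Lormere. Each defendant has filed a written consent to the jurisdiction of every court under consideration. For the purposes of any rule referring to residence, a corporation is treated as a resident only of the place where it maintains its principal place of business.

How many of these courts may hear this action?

3

The Orinstead Court of Common Pleas:
  (a) The claim is an employment claim, not a contract claim, so this disjunct is met. Met.
  (b) Every defendant has filed written consent, so one alternative holds. Satisfied.
  (c) The plaintiff resides in Harkrow, which is not Orinstead, so this disjunct is met. The carve-out does not apply: the operative events occurred in Bryholm, not Orinstead. Met.
  (d) The operative events occurred in Bryholm, not Orinstead. But the defendant resides in Orinstead, and the 'unless' clause therefore excuses the requirement. Condition met.
  (e) Drummond & Co. resides in Orinstead. The exception is not triggered, since the operative events occurred in Bryholm, not Fenstead. Met.
  → Every requirement is satisfied — jurisdiction.
The Provincial Court of Bryholm:
  (a) The operative events occurred in Bryholm — that alternative is enough. Satisfied.
  (b) The plaintiff resides in Harkrow, which is not Bryholm. Met.
  (c) The defendant resides in Orinstead, not Bryholm. But the operative events occurred in Bryholm, and the 'unless' clause therefore excuses the requirement. Met.
  (d) The amount in controversy is $43,800, which meets the USD 10,000 floor, which satisfies one of the alternatives. Satisfied.
  → All conditions met; jurisdiction exists.
The Circuit Court of Corria:
  (a) The plaintiff resides in Harkrow, which is not Corria, which satisfies one of the alternatives. Met.
  (b) Drummond & Co. resides in Orinstead, so one alternative holds. Condition met.
  (c) The claim is an employment claim, not a consumer claim. However, the amount in controversy is $43,800, which meets the USD 15,000 floor, so the 'unless' proviso supplies this condition. Satisfied.
  (d) Every defendant has filed written consent, so one alternative holds. Met.
  → Every requirement is satisfied — jurisdiction.
Courts with jurisdiction: the Orinstead Court of Common Pleas, the Provincial Court of Bryholm, the Circuit Court of Corria — 3 in total.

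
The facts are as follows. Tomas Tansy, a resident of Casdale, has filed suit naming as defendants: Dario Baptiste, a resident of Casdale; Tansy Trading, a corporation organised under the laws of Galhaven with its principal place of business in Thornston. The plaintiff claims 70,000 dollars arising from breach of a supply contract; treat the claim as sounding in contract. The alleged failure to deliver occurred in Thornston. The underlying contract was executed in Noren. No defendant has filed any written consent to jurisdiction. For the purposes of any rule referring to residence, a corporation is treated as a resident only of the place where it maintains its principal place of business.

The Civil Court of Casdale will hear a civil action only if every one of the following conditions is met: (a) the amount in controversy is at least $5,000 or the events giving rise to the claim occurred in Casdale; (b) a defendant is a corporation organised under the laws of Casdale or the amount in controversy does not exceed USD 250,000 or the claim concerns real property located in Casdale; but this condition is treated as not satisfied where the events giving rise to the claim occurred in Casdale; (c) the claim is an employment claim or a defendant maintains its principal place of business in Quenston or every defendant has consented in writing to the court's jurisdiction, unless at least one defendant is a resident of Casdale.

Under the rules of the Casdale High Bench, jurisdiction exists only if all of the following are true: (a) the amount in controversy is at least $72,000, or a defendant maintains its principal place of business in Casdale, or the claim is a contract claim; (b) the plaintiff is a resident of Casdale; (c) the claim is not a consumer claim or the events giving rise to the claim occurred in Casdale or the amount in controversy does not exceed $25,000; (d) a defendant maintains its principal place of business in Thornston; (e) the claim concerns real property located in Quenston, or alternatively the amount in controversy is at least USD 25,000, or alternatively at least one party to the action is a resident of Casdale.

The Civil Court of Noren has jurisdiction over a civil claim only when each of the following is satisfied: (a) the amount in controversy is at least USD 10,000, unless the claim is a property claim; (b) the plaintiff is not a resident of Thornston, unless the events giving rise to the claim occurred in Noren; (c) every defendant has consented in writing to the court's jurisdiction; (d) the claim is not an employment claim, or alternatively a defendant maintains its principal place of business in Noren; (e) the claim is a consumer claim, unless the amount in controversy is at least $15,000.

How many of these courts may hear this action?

The Civil Court of Casdale:
  (a) The amount in controversy is $70,000, which meets the 5,000 dollars floor, so one alternative holds. Satisfied.
  (b) The amount in controversy is 70,000 dollars, within the 250,000 dollars ceiling, so one alternative holds. The exception is not triggered, since the operative events occurred in Thornston, not Casdale. Condition met.
  (c) The claim is a contract claim, not an employment claim; the corporate defendant(s) have their principal place of business in Thornston, not Quenston; no such written consent has been filed — every alternative fails. However, Dario Baptiste resides in Casdale, so the 'unless' proviso supplies this condition. Met.
  → Jurisdiction lies.
The Casdale High Bench:
  (a) The claim is a contract claim, so one alternative holds. Condition met.
  (b) The plaintiff resides in Casdale. Satisfied.
  (c) The claim is a contract claim, not a consumer claim — that alternative is enough. Condition met.
  (d) Tansy Trading has its principal place of business in Thornston. Met.
  (e) The amount in controversy is USD 70,000, which meets the $25,000 floor, so this disjunct is met. Satisfied.
  → Jurisdiction lies.
The Civil Court of Noren:
  (a) The amount in controversy is USD 70,000, which meets the $10,000 floor. Met.
  (b) The plaintiff resides in Casdale, which is not Thornston. Satisfied.
  (c) No such written consent has been filed. Not satisfied.
  (d) The claim is a contract claim, not an employment claim — that alternative is enough. Condition met.
  (e) The claim is a contract claim, not a consumer claim. However, the amount in controversy is 70,000 dollars, which meets the $15,000 floor, so the 'unless' proviso supplies this condition. Condition met.
  → The court lacks jurisdiction.
Courts with jurisdiction: the Civil Court of Casdale, the Casdale High Bench — 2 in total.

2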